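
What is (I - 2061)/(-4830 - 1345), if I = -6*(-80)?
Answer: 1581/6175 ≈ 0.25603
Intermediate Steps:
I = 480
(I - 2061)/(-4830 - 1345) = (480 - 2061)/(-4830 - 1345) = -1581/(-6175) = -1581*(-1/6175) = 1581/6175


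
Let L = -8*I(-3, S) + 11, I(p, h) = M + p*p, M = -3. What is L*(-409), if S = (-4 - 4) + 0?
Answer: 15133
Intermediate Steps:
S = -8 (S = -8 + 0 = -8)
I(p, h) = -3 + p² (I(p, h) = -3 + p*p = -3 + p²)
L = -37 (L = -8*(-3 + (-3)²) + 11 = -8*(-3 + 9) + 11 = -8*6 + 11 = -48 + 11 = -37)
L*(-409) = -37*(-409) = 15133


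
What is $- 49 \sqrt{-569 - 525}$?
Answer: $- 49 i \sqrt{1094} \approx - 1620.7 i$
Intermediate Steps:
$- 49 \sqrt{-569 - 525} = - 49 \sqrt{-1094} = - 49 i \sqrt{1094}$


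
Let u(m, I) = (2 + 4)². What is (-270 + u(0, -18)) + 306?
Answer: 72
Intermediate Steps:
u(m, I) = 36 (u(m, I) = 6² = 36)
(-270 + u(0, -18)) + 306 = (-270 + 36) + 306 = -234 + 306 = 72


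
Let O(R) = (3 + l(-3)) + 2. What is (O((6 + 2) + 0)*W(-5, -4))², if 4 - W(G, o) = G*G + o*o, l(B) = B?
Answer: 5476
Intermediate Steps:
W(G, o) = 4 - G² - o² (W(G, o) = 4 - (G*G + o*o) = 4 - (G² + o²) = 4 + (-G² - o²) = 4 - G² - o²)
O(R) = 2 (O(R) = (3 - 3) + 2 = 0 + 2 = 2)
(O((6 + 2) + 0)*W(-5, -4))² = (2*(4 - 1*(-5)² - 1*(-4)²))² = (2*(4 - 1*25 - 1*16))² = (2*(4 - 25 - 16))² = (2*(-37))² = (-74)² = 5476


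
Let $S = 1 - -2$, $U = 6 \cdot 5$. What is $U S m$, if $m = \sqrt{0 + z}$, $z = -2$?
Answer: $90 i \sqrt{2} \approx 127.28 i$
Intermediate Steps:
$U = 30$
$S = 3$ ($S = 1 + 2 = 3$)
$m = i \sqrt{2}$ ($m = \sqrt{0 - 2} = \sqrt{-2} = i \sqrt{2} \approx 1.4142 i$)
$U S m = 30 \cdot 3 i \sqrt{2} = 90 i \sqrt{2}$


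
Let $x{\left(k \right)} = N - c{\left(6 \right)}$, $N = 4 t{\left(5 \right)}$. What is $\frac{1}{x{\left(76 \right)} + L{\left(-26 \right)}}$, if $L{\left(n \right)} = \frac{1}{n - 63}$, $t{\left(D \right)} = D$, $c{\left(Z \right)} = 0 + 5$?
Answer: $\frac{89}{1334} \approx 0.066717$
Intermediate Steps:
$c{\left(Z \right)} = 5$
$N = 20$ ($N = 4 \cdot 5 = 20$)
$L{\left(n \right)} = \frac{1}{-63 + n}$
$x{\left(k \right)} = 15$ ($x{\left(k \right)} = 20 - 5 = 15$)
$\frac{1}{x{\left(76 \right)} + L{\left(-26 \right)}} = \frac{1}{15 + \frac{1}{-63 - 26}} = \frac{1}{15 + \frac{1}{-89}} = \frac{1}{15 - \frac{1}{89}} = \frac{1}{\frac{1334}{89}} = \frac{89}{1334}$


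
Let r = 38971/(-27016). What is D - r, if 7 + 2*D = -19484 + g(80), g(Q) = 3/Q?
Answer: -5264899009/540320 ≈ -9744.0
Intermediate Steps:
D = -1559277/160 (D = -7/2 + (-19484 + 3/80)/2 = -7/2 + (1/2)*(-1558717/80) = -7/2 - 1558717/160 = -1559277/160 ≈ -9745.5)
r = -38971/27016 (r = 38971*(-1/27016) = -38971/27016 ≈ -1.4425)
D - r = -1559277/160 - 1*(-38971/27016) = -1559277/160 + 38971/27016 = -5264899009/540320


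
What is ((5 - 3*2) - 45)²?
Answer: 2116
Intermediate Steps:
((5 - 3*2) - 45)² = ((5 - 6) - 45)² = (-1 - 45)² = (-46)² = 2116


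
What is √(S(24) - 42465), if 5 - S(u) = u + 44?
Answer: 4*I*√2658 ≈ 206.22*I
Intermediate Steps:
S(u) = -39 - u (S(u) = 5 - (u + 44) = 5 - (44 + u) = 5 + (-44 - u) = -39 - u)
√(S(24) - 42465) = √((-39 - 1*24) - 42465) = √((-39 - 24) - 42465) = √(-63 - 42465) = √(-42528) = 4*I*√2658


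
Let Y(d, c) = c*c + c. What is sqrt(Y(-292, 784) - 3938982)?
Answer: I*sqrt(3323542) ≈ 1823.1*I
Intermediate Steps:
Y(d, c) = c + c**2 (Y(d, c) = c**2 + c = c + c**2)
sqrt(Y(-292, 784) - 3938982) = sqrt(784*(1 + 784) - 3938982) = sqrt(784*785 - 3938982) = sqrt(615440 - 3938982) = sqrt(-3323542) = I*sqrt(3323542)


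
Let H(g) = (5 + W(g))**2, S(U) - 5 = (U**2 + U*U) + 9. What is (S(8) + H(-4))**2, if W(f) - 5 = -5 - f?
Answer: 49729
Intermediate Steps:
W(f) = -f (W(f) = 5 + (-5 - f) = -f)
S(U) = 14 + 2*U**2 (S(U) = 5 + ((U**2 + U*U) + 9) = 5 + ((U**2 + U**2) + 9) = 5 + (2*U**2 + 9) = 5 + (9 + 2*U**2) = 14 + 2*U**2)
H(g) = (5 - g)**2
(S(8) + H(-4))**2 = ((14 + 2*8**2) + (-5 - 4)**2)**2 = ((14 + 2*64) + (-9)**2)**2 = ((14 + 128) + 81)**2 = (142 + 81)**2 = 223**2 = 49729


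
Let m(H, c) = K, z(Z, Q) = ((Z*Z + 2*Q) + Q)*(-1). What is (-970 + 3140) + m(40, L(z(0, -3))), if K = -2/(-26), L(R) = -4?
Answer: 28211/13 ≈ 2170.1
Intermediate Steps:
z(Z, Q) = -Z² - 3*Q (z(Z, Q) = ((Z² + 2*Q) + Q)*(-1) = (Z² + 3*Q)*(-1) = -Z² - 3*Q)
K = 1/13 (K = -2*(-1/26) = 1/13 ≈ 0.076923)
m(H, c) = 1/13
(-970 + 3140) + m(40, L(z(0, -3))) = (-970 + 3140) + 1/13 = 2170 + 1/13 = 28211/13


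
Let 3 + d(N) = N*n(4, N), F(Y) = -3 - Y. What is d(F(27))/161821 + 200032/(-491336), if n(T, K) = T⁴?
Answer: -4518039095/9938560357 ≈ -0.45460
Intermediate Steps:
d(N) = -3 + 256*N (d(N) = -3 + N*4⁴ = -3 + N*256 = -3 + 256*N)
d(F(27))/161821 + 200032/(-491336) = (-3 + 256*(-3 - 1*27))/161821 + 200032/(-491336) = (-3 + 256*(-3 - 27))*(1/161821) + 200032*(-1/491336) = (-3 + 256*(-30))*(1/161821) - 25004/61417 = (-3 - 7680)*(1/161821) - 25004/61417 = -7683*1/161821 - 25004/61417 = -7683/161821 - 25004/61417 = -4518039095/9938560357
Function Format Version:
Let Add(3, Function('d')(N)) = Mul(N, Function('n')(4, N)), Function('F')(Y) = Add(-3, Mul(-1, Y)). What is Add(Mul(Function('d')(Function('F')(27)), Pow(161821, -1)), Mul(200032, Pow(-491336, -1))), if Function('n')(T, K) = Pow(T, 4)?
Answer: Rational(-4518039095, 9938560357) ≈ -0.45460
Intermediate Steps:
Function('d')(N) = Add(-3, Mul(256, N)) (Function('d')(N) = Add(-3, Mul(N, Pow(4, 4))) = Add(-3, Mul(N, 256)) = Add(-3, Mul(256, N)))
Add(Mul(Function('d')(Function('F')(27)), Pow(161821, -1)), Mul(200032, Pow(-491336, -1))) = Add(Mul(Add(-3, Mul(256, Add(-3, Mul(-1, 27)))), Pow(161821, -1)), Mul(200032, Pow(-491336, -1))) = Add(Mul(Add(-3, Mul(256, Add(-3, -27))), Rational(1, 161821)), Mul(200032, Rational(-1, 491336))) = Add(Mul(Add(-3, Mul(256, -30)), Rational(1, 161821)), Rational(-25004, 61417)) = Add(Mul(Add(-3, -7680), Rational(1, 161821)), Rational(-25004, 61417)) = Add(Mul(-7683, Rational(1, 161821)), Rational(-25004, 61417)) = Add(Rational(-7683, 161821), Rational(-25004, 61417)) = Rational(-4518039095, 9938560357)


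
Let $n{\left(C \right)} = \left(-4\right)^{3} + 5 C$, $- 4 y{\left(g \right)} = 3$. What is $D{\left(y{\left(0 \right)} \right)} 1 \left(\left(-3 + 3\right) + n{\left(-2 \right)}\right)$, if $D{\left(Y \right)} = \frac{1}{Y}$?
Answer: $\frac{296}{3} \approx 98.667$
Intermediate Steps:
$y{\left(g \right)} = - \frac{3}{4}$ ($y{\left(g \right)} = \left(- \frac{1}{4}\right) 3 = - \frac{3}{4}$)
$n{\left(C \right)} = -64 + 5 C$
$D{\left(y{\left(0 \right)} \right)} 1 \left(\left(-3 + 3\right) + n{\left(-2 \right)}\right) = \frac{1}{- \frac{3}{4}} \cdot 1 \left(\left(-3 + 3\right) + \left(-64 + 5 \left(-2\right)\right)\right) = \left(- \frac{4}{3}\right) 1 \left(0 - 74\right) = - \frac{4 \left(0 - 74\right)}{3} = \left(- \frac{4}{3}\right) \left(-74\right) = \frac{296}{3}$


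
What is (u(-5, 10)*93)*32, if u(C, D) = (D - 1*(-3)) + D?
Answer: 68448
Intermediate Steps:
u(C, D) = 3 + 2*D (u(C, D) = (D + 3) + D = (3 + D) + D = 3 + 2*D)
(u(-5, 10)*93)*32 = ((3 + 2*10)*93)*32 = ((3 + 20)*93)*32 = (23*93)*32 = 2139*32 = 68448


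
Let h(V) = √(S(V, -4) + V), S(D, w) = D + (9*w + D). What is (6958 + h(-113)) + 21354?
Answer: 28312 + 5*I*√15 ≈ 28312.0 + 19.365*I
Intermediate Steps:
S(D, w) = 2*D + 9*w (S(D, w) = D + (D + 9*w) = 2*D + 9*w)
h(V) = √(-36 + 3*V) (h(V) = √((2*V + 9*(-4)) + V) = √((2*V - 36) + V) = √((-36 + 2*V) + V) = √(-36 + 3*V))
(6958 + h(-113)) + 21354 = (6958 + √(-36 + 3*(-113))) + 21354 = (6958 + √(-36 - 339)) + 21354 = (6958 + √(-375)) + 21354 = (6958 + 5*I*√15) + 21354 = 28312 + 5*I*√15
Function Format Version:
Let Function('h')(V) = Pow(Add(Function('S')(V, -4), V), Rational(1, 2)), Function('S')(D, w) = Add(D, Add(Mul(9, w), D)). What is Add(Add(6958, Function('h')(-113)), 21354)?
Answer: Add(28312, Mul(5, I, Pow(15, Rational(1, 2)))) ≈ Add(28312., Mul(19.365, I))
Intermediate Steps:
Function('S')(D, w) = Add(Mul(2, D), Mul(9, w)) (Function('S')(D, w) = Add(D, Add(D, Mul(9, w))) = Add(Mul(2, D), Mul(9, w)))
Function('h')(V) = Pow(Add(-36, Mul(3, V)), Rational(1, 2)) (Function('h')(V) = Pow(Add(Add(Mul(2, V), Mul(9, -4)), V), Rational(1, 2)) = Pow(Add(Add(Mul(2, V), -36), V), Rational(1, 2)) = Pow(Add(Add(-36, Mul(2, V)), V), Rational(1, 2)) = Pow(Add(-36, Mul(3, V)), Rational(1, 2)))
Add(Add(6958, Function('h')(-113)), 21354) = Add(Add(6958, Pow(Add(-36, Mul(3, -113)), Rational(1, 2))), 21354) = Add(Add(6958, Pow(Add(-36, -339), Rational(1, 2))), 21354) = Add(Add(6958, Pow(-375, Rational(1, 2))), 21354) = Add(Add(6958, Mul(5, I, Pow(15, Rational(1, 2)))), 21354) = Add(28312, Mul(5, I, Pow(15, Rational(1, 2))))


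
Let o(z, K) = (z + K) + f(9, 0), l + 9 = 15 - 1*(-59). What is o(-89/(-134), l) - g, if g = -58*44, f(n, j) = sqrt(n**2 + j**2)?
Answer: 351973/134 ≈ 2626.7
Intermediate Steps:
f(n, j) = sqrt(j**2 + n**2)
l = 65 (l = -9 + (15 - 1*(-59)) = -9 + (15 + 59) = -9 + 74 = 65)
g = -2552
o(z, K) = 9 + K + z (o(z, K) = (z + K) + sqrt(0**2 + 9**2) = (K + z) + sqrt(0 + 81) = (K + z) + sqrt(81) = (K + z) + 9 = 9 + K + z)
o(-89/(-134), l) - g = (9 + 65 - 89/(-134)) - 1*(-2552) = (9 + 65 - 89*(-1/134)) + 2552 = (9 + 65 + 89/134) + 2552 = 10005/134 + 2552 = 351973/134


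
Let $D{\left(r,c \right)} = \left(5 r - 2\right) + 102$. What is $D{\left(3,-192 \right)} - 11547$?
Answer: $-11432$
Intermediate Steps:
$D{\left(r,c \right)} = 100 + 5 r$ ($D{\left(r,c \right)} = \left(-2 + 5 r\right) + 102 = 100 + 5 r$)
$D{\left(3,-192 \right)} - 11547 = \left(100 + 5 \cdot 3\right) - 11547 = \left(100 + 15\right) - 11547 = 115 - 11547 = -11432$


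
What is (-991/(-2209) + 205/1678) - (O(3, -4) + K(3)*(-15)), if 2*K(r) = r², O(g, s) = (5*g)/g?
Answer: 116892309/1853351 ≈ 63.071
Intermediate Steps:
O(g, s) = 5
K(r) = r²/2
(-991/(-2209) + 205/1678) - (O(3, -4) + K(3)*(-15)) = (-991/(-2209) + 205/1678) - (5 + ((½)*3²)*(-15)) = (-991*(-1/2209) + 205*(1/1678)) - (5 + ((½)*9)*(-15)) = (991/2209 + 205/1678) - (5 + (9/2)*(-15)) = 2115743/3706702 - (5 - 135/2) = 2115743/3706702 - 1*(-125/2) = 2115743/3706702 + 125/2 = 116892309/1853351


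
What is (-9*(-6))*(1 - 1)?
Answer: 0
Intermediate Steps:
(-9*(-6))*(1 - 1) = 54*0 = 0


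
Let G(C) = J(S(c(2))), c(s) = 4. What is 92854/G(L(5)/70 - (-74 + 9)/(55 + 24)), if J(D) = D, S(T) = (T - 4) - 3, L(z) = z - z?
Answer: -92854/3 ≈ -30951.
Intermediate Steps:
L(z) = 0
S(T) = -7 + T (S(T) = (-4 + T) - 3 = -7 + T)
G(C) = -3 (G(C) = -7 + 4 = -3)
92854/G(L(5)/70 - (-74 + 9)/(55 + 24)) = 92854/(-3) = 92854*(-⅓) = -92854/3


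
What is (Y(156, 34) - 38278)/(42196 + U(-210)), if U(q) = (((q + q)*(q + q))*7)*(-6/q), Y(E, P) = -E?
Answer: -19217/38738 ≈ -0.49608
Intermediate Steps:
U(q) = -168*q (U(q) = (((2*q)*(2*q))*7)*(-6/q) = ((4*q²)*7)*(-6/q) = (28*q²)*(-6/q) = -168*q)
(Y(156, 34) - 38278)/(42196 + U(-210)) = (-1*156 - 38278)/(42196 - 168*(-210)) = (-156 - 38278)/(42196 + 35280) = -38434/77476 = -38434*1/77476 = -19217/38738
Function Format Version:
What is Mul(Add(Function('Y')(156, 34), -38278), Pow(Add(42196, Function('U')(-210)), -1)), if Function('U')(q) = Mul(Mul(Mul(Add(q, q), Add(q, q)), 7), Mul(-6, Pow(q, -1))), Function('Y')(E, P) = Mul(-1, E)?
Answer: Rational(-19217, 38738) ≈ -0.49608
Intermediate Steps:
Function('U')(q) = Mul(-168, q) (Function('U')(q) = Mul(Mul(Mul(Mul(2, q), Mul(2, q)), 7), Mul(-6, Pow(q, -1))) = Mul(Mul(Mul(4, Pow(q, 2)), 7), Mul(-6, Pow(q, -1))) = Mul(Mul(28, Pow(q, 2)), Mul(-6, Pow(q, -1))) = Mul(-168, q))
Mul(Add(Function('Y')(156, 34), -38278), Pow(Add(42196, Function('U')(-210)), -1)) = Mul(Add(Mul(-1, 156), -38278), Pow(Add(42196, Mul(-168, -210)), -1)) = Mul(Add(-156, -38278), Pow(Add(42196, 35280), -1)) = Mul(-38434, Pow(77476, -1)) = Mul(-38434, Rational(1, 77476)) = Rational(-19217, 38738)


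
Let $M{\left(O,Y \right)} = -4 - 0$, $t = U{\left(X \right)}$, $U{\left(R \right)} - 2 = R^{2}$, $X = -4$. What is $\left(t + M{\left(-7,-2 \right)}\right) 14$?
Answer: $196$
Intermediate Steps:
$U{\left(R \right)} = 2 + R^{2}$
$t = 18$ ($t = 2 + \left(-4\right)^{2} = 2 + 16 = 18$)
$M{\left(O,Y \right)} = -4$ ($M{\left(O,Y \right)} = -4 + 0 = -4$)
$\left(t + M{\left(-7,-2 \right)}\right) 14 = \left(18 - 4\right) 14 = 14 \cdot 14 = 196$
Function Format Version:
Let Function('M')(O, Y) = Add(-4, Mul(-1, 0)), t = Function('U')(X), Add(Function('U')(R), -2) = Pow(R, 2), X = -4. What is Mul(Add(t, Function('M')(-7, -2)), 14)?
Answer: 196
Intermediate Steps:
Function('U')(R) = Add(2, Pow(R, 2))
t = 18 (t = Add(2, Pow(-4, 2)) = Add(2, 16) = 18)
Function('M')(O, Y) = -4 (Function('M')(O, Y) = Add(-4, 0) = -4)
Mul(Add(t, Function('M')(-7, -2)), 14) = Mul(Add(18, -4), 14) = Mul(14, 14) = 196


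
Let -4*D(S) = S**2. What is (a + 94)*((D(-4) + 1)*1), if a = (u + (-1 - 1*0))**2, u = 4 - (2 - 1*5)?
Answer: -390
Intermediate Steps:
u = 7 (u = 4 - (2 - 5) = 4 - 1*(-3) = 4 + 3 = 7)
D(S) = -S**2/4
a = 36 (a = (7 + (-1 - 1*0))**2 = (7 + (-1 + 0))**2 = (7 - 1)**2 = 6**2 = 36)
(a + 94)*((D(-4) + 1)*1) = (36 + 94)*((-1/4*(-4)**2 + 1)*1) = 130*((-1/4*16 + 1)*1) = 130*((-4 + 1)*1) = 130*(-3*1) = 130*(-3) = -390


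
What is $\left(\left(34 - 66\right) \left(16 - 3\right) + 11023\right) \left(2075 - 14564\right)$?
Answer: $-132470823$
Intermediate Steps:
$\left(\left(34 - 66\right) \left(16 - 3\right) + 11023\right) \left(2075 - 14564\right) = \left(- 32 \left(16 - 3\right) + 11023\right) \left(-12489\right) = \left(\left(-32\right) 13 + 11023\right) \left(-12489\right) = \left(-416 + 11023\right) \left(-12489\right) = 10607 \left(-12489\right) = -132470823$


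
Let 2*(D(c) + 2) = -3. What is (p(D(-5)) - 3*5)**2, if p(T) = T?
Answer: 1369/4 ≈ 342.25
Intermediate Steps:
D(c) = -7/2 (D(c) = -2 + (1/2)*(-3) = -2 - 3/2 = -7/2)
(p(D(-5)) - 3*5)**2 = (-7/2 - 3*5)**2 = (-7/2 - 15)**2 = (-37/2)**2 = 1369/4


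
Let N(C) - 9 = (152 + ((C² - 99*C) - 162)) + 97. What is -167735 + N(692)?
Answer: 242717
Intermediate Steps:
N(C) = 96 + C² - 99*C (N(C) = 9 + ((152 + ((C² - 99*C) - 162)) + 97) = 9 + ((152 + (-162 + C² - 99*C)) + 97) = 9 + ((-10 + C² - 99*C) + 97) = 9 + (87 + C² - 99*C) = 96 + C² - 99*C)
-167735 + N(692) = -167735 + (96 + 692² - 99*692) = -167735 + (96 + 478864 - 68508) = -167735 + 410452 = 242717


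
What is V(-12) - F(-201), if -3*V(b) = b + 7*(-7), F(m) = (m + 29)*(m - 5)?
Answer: -106235/3 ≈ -35412.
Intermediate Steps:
F(m) = (-5 + m)*(29 + m) (F(m) = (29 + m)*(-5 + m) = (-5 + m)*(29 + m))
V(b) = 49/3 - b/3 (V(b) = -(b + 7*(-7))/3 = -(b - 49)/3 = -(-49 + b)/3 = 49/3 - b/3)
V(-12) - F(-201) = (49/3 - 1/3*(-12)) - (-145 + (-201)**2 + 24*(-201)) = (49/3 + 4) - (-145 + 40401 - 4824) = 61/3 - 1*35432 = 61/3 - 35432 = -106235/3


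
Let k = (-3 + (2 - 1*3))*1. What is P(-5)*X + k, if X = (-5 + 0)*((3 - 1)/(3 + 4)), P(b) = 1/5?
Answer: -30/7 ≈ -4.2857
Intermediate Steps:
P(b) = 1/5
k = -4 (k = (-3 + (2 - 3))*1 = (-3 - 1)*1 = -4*1 = -4)
X = -10/7 ≈ -1.4286
P(-5)*X + k = (1/5)*(-10/7) - 4 = -2/7 - 4 = -30/7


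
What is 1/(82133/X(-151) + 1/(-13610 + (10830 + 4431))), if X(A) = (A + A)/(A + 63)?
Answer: 249301/5966469803 ≈ 4.1784e-5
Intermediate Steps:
X(A) = 2*A/(63 + A) (X(A) = (2*A)/(63 + A) = 2*A/(63 + A))
1/(82133/X(-151) + 1/(-13610 + (10830 + 4431))) = 1/(82133/((2*(-151)/(63 - 151))) + 1/(-13610 + (10830 + 4431))) = 1/(82133/((2*(-151)/(-88))) + 1/(-13610 + 15261)) = 1/(82133/((2*(-151)*(-1/88))) + 1/1651) = 1/(82133/(151/44) + 1/1651) = 1/(82133*(44/151) + 1/1651) = 1/(3613852/151 + 1/1651) = 1/(5966469803/249301) = 249301/5966469803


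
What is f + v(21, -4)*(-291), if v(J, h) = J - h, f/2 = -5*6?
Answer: -7335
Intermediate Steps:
f = -60 (f = 2*(-5*6) = 2*(-30) = -60)
f + v(21, -4)*(-291) = -60 + (21 - 1*(-4))*(-291) = -60 + (21 + 4)*(-291) = -60 + 25*(-291) = -60 - 7275 = -7335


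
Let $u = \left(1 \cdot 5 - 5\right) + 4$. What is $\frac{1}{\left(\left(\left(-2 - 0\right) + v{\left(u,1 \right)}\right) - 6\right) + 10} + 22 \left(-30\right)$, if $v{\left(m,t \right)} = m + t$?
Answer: $- \frac{4619}{7} \approx -659.86$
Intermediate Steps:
$u = 4$ ($u = \left(5 - 5\right) + 4 = 0 + 4 = 4$)
$\frac{1}{\left(\left(\left(-2 - 0\right) + v{\left(u,1 \right)}\right) - 6\right) + 10} + 22 \left(-30\right) = \frac{1}{\left(\left(\left(-2 - 0\right) + \left(4 + 1\right)\right) - 6\right) + 10} + 22 \left(-30\right) = \frac{1}{\left(\left(\left(-2 + 0\right) + 5\right) - 6\right) + 10} - 660 = \frac{1}{\left(\left(-2 + 5\right) - 6\right) + 10} - 660 = \frac{1}{\left(3 - 6\right) + 10} - 660 = \frac{1}{-3 + 10} - 660 = \frac{1}{7} - 660 = - \frac{4619}{7}$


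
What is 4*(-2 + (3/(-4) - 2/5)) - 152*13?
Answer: -9943/5 ≈ -1988.6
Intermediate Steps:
4*(-2 + (3/(-4) - 2/5)) - 152*13 = 4*(-2 + (3*(-¼) - 2*⅕)) - 1976 = 4*(-2 + (-¾ - ⅖)) - 1976 = 4*(-2 - 23/20) - 1976 = 4*(-63/20) - 1976 = -63/5 - 1976 = -9943/5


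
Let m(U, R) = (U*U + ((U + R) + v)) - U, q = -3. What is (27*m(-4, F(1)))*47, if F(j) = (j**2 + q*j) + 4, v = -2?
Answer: 20304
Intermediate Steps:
F(j) = 4 + j**2 - 3*j (F(j) = (j**2 - 3*j) + 4 = 4 + j**2 - 3*j)
m(U, R) = -2 + R + U**2 (m(U, R) = (U*U + ((U + R) - 2)) - U = (U**2 + ((R + U) - 2)) - U = (U**2 + (-2 + R + U)) - U = (-2 + R + U + U**2) - U = -2 + R + U**2)
(27*m(-4, F(1)))*47 = (27*(-2 + (4 + 1**2 - 3*1) + (-4)**2))*47 = (27*(-2 + (4 + 1 - 3) + 16))*47 = (27*(-2 + 2 + 16))*47 = (27*16)*47 = 432*47 = 20304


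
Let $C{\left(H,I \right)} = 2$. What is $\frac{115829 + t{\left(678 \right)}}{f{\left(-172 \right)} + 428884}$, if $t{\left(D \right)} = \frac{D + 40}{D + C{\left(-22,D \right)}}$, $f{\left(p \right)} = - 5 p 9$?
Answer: $\frac{39382219}{148452160} \approx 0.26529$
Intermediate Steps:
$f{\left(p \right)} = - 45 p$
$t{\left(D \right)} = \frac{40 + D}{2 + D}$ ($t{\left(D \right)} = \frac{D + 40}{D + 2} = \frac{40 + D}{2 + D}$)
$\frac{115829 + t{\left(678 \right)}}{f{\left(-172 \right)} + 428884} = \frac{115829 + \frac{40 + 678}{2 + 678}}{\left(-45\right) \left(-172\right) + 428884} = \frac{115829 + \frac{1}{680} \cdot 718}{7740 + 428884} = \frac{115829 + \frac{1}{680} \cdot 718}{436624} = \left(115829 + \frac{359}{340}\right) \frac{1}{436624} = \frac{39382219}{340} \cdot \frac{1}{436624} = \frac{39382219}{148452160}$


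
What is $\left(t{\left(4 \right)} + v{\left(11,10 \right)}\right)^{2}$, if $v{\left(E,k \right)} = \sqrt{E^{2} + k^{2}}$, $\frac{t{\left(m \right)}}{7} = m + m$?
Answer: $\left(56 + \sqrt{221}\right)^{2} \approx 5022.0$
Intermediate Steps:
$t{\left(m \right)} = 14 m$ ($t{\left(m \right)} = 7 \left(m + m\right) = 7 \cdot 2 m = 14 m$)
$\left(t{\left(4 \right)} + v{\left(11,10 \right)}\right)^{2} = \left(14 \cdot 4 + \sqrt{11^{2} + 10^{2}}\right)^{2} = \left(56 + \sqrt{121 + 100}\right)^{2} = \left(56 + \sqrt{221}\right)^{2}$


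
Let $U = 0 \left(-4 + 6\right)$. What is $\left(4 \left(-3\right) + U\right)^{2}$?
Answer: $144$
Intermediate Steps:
$U = 0$ ($U = 0 \cdot 2 = 0$)
$\left(4 \left(-3\right) + U\right)^{2} = \left(4 \left(-3\right) + 0\right)^{2} = \left(-12 + 0\right)^{2} = \left(-12\right)^{2} = 144$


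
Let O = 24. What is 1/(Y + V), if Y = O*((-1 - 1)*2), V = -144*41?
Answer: -1/6000 ≈ -0.00016667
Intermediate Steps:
V = -5904
Y = -96 (Y = 24*((-1 - 1)*2) = 24*(-2*2) = 24*(-4) = -96)
1/(Y + V) = 1/(-96 - 5904) = 1/(-6000) = -1/6000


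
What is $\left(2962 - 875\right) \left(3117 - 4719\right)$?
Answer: $-3343374$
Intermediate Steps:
$\left(2962 - 875\right) \left(3117 - 4719\right) = 2087 \left(-1602\right) = -3343374$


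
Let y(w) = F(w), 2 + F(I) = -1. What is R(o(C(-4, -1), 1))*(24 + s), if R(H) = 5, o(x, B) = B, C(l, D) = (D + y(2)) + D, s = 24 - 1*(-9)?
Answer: 285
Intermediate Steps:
F(I) = -3 (F(I) = -2 - 1 = -3)
s = 33 (s = 24 + 9 = 33)
y(w) = -3
C(l, D) = -3 + 2*D (C(l, D) = (D - 3) + D = (-3 + D) + D = -3 + 2*D)
R(o(C(-4, -1), 1))*(24 + s) = 5*(24 + 33) = 5*57 = 285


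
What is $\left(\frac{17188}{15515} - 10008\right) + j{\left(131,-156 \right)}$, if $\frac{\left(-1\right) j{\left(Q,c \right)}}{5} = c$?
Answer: $- \frac{143155232}{15515} \approx -9226.9$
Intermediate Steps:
$j{\left(Q,c \right)} = - 5 c$
$\left(\frac{17188}{15515} - 10008\right) + j{\left(131,-156 \right)} = \left(\frac{17188}{15515} - 10008\right) - -780 = \left(17188 \cdot \frac{1}{15515} - 10008\right) + 780 = \left(\frac{17188}{15515} - 10008\right) + 780 = - \frac{155256932}{15515} + 780 = - \frac{143155232}{15515}$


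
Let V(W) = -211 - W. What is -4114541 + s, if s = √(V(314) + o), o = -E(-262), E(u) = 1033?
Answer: -4114541 + I*√1558 ≈ -4.1145e+6 + 39.471*I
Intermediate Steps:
o = -1033 (o = -1*1033 = -1033)
s = I*√1558 (s = √((-211 - 1*314) - 1033) = √((-211 - 314) - 1033) = √(-525 - 1033) = √(-1558) = I*√1558 ≈ 39.471*I)
-4114541 + s = -4114541 + I*√1558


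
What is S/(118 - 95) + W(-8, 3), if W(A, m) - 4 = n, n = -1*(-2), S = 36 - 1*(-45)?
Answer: 219/23 ≈ 9.5217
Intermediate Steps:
S = 81 (S = 36 + 45 = 81)
n = 2
W(A, m) = 6 (W(A, m) = 4 + 2 = 6)
S/(118 - 95) + W(-8, 3) = 81/(118 - 95) + 6 = 81/23 + 6 = 219/23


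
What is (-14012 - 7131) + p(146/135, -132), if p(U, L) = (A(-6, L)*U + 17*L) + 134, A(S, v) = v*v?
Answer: -66139/15 ≈ -4409.3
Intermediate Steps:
A(S, v) = v²
p(U, L) = 134 + 17*L + U*L² (p(U, L) = (L²*U + 17*L) + 134 = (U*L² + 17*L) + 134 = (17*L + U*L²) + 134 = 134 + 17*L + U*L²)
(-14012 - 7131) + p(146/135, -132) = (-14012 - 7131) + (134 + 17*(-132) + (146/135)*(-132)²) = -21143 + (134 - 2244 + (146*(1/135))*17424) = -21143 + (134 - 2244 + (146/135)*17424) = -21143 + (134 - 2244 + 282656/15) = -21143 + 251006/15 = -66139/15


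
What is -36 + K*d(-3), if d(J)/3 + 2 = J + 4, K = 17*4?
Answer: -240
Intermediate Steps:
K = 68
d(J) = 6 + 3*J (d(J) = -6 + 3*(J + 4) = -6 + 3*(4 + J) = -6 + (12 + 3*J) = 6 + 3*J)
-36 + K*d(-3) = -36 + 68*(6 + 3*(-3)) = -36 + 68*(6 - 9) = -36 + 68*(-3) = -36 - 204 = -240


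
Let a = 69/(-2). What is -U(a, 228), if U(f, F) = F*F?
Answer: -51984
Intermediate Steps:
a = -69/2 (a = 69*(-1/2) = -69/2 ≈ -34.500)
U(f, F) = F**2
-U(a, 228) = -1*228**2 = -1*51984 = -51984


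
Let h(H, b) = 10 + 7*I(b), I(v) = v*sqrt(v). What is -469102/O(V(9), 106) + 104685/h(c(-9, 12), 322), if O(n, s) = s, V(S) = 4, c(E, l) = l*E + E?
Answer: -63951357817617/14450680126 + 39326665*sqrt(322)/272654342 ≈ -4422.9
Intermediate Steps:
I(v) = v**(3/2)
c(E, l) = E + E*l (c(E, l) = E*l + E = E + E*l)
h(H, b) = 10 + 7*b**(3/2)
-469102/O(V(9), 106) + 104685/h(c(-9, 12), 322) = -469102/106 + 104685/(10 + 7*322**(3/2)) = -469102*1/106 + 104685/(10 + 7*(322*sqrt(322))) = -234551/53 + 104685/(10 + 2254*sqrt(322))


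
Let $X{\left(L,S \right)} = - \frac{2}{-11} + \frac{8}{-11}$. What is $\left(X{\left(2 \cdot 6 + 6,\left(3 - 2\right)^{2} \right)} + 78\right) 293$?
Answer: $\frac{249636}{11} \approx 22694.0$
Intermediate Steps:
$X{\left(L,S \right)} = - \frac{6}{11}$ ($X{\left(L,S \right)} = \left(-2\right) \left(- \frac{1}{11}\right) + 8 \left(- \frac{1}{11}\right) = \frac{2}{11} - \frac{8}{11} = - \frac{6}{11}$)
$\left(X{\left(2 \cdot 6 + 6,\left(3 - 2\right)^{2} \right)} + 78\right) 293 = \left(- \frac{6}{11} + 78\right) 293 = \frac{852}{11} \cdot 293 = \frac{249636}{11}$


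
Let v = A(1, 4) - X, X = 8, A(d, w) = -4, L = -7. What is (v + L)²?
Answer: 361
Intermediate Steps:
v = -12 (v = -4 - 1*8 = -4 - 8 = -12)
(v + L)² = (-12 - 7)² = (-19)² = 361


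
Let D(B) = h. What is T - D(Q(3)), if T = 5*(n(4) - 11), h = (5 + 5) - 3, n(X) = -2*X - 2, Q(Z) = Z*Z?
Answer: -112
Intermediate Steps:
Q(Z) = Z²
n(X) = -2 - 2*X
h = 7 (h = 10 - 3 = 7)
D(B) = 7
T = -105 (T = 5*((-2 - 2*4) - 11) = 5*((-2 - 8) - 11) = 5*(-10 - 11) = 5*(-21) = -105)
T - D(Q(3)) = -105 - 1*7 = -105 - 7 = -112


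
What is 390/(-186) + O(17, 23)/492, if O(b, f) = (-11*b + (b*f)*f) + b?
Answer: 80511/5084 ≈ 15.836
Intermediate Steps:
O(b, f) = -10*b + b*f**2 (O(b, f) = (-11*b + b*f**2) + b = -10*b + b*f**2)
390/(-186) + O(17, 23)/492 = 390/(-186) + (17*(-10 + 23**2))/492 = 390*(-1/186) + (17*(-10 + 529))*(1/492) = -65/31 + (17*519)*(1/492) = -65/31 + 8823*(1/492) = -65/31 + 2941/164 = 80511/5084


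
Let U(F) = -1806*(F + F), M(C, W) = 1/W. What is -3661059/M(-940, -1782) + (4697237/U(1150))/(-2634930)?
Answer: 71405076979827810989237/10944972234000 ≈ 6.5240e+9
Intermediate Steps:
U(F) = -3612*F
-3661059/M(-940, -1782) + (4697237/U(1150))/(-2634930) = -3661059/(1/(-1782)) + (4697237/((-3612*1150)))/(-2634930) = -3661059/(-1/1782) + (4697237/(-4153800))*(-1/2634930) = -3661059*(-1782) + (4697237*(-1/4153800))*(-1/2634930) = 6524007138 - 4697237/4153800*(-1/2634930) = 6524007138 + 4697237/10944972234000 = 71405076979827810989237/10944972234000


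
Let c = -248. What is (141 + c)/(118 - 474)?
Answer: 107/356 ≈ 0.30056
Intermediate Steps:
(141 + c)/(118 - 474) = (141 - 248)/(118 - 474) = -107/(-356) = -107*(-1/356) = 107/356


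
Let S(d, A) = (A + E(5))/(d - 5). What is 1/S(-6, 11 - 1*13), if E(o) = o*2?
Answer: -11/8 ≈ -1.3750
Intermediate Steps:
E(o) = 2*o
S(d, A) = (10 + A)/(-5 + d) (S(d, A) = (A + 2*5)/(d - 5) = (A + 10)/(-5 + d) = (10 + A)/(-5 + d))
1/S(-6, 11 - 1*13) = 1/((10 + (11 - 1*13))/(-5 - 6)) = 1/((10 + (11 - 13))/(-11)) = 1/(-(10 - 2)/11) = 1/(-1/11*8) = 1/(-8/11) = -11/8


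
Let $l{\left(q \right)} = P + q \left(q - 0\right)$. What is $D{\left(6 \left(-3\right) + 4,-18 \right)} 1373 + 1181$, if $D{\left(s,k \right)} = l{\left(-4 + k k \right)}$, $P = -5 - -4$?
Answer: $140595008$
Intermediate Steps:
$P = -1$ ($P = -5 + 4 = -1$)
$l{\left(q \right)} = -1 + q^{2}$ ($l{\left(q \right)} = -1 + q \left(q - 0\right) = -1 + q \left(q + 0\right) = -1 + q q = -1 + q^{2}$)
$D{\left(s,k \right)} = -1 + \left(-4 + k^{2}\right)^{2}$ ($D{\left(s,k \right)} = -1 + \left(-4 + k k\right)^{2} = -1 + \left(-4 + k^{2}\right)^{2}$)
$D{\left(6 \left(-3\right) + 4,-18 \right)} 1373 + 1181 = \left(-1 + \left(-4 + \left(-18\right)^{2}\right)^{2}\right) 1373 + 1181 = \left(-1 + \left(-4 + 324\right)^{2}\right) 1373 + 1181 = \left(-1 + 320^{2}\right) 1373 + 1181 = \left(-1 + 102400\right) 1373 + 1181 = 102399 \cdot 1373 + 1181 = 140593827 + 1181 = 140595008$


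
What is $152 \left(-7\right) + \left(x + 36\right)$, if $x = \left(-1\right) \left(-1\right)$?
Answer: $-1027$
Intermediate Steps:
$x = 1$
$152 \left(-7\right) + \left(x + 36\right) = 152 \left(-7\right) + \left(1 + 36\right) = -1064 + 37 = -1027$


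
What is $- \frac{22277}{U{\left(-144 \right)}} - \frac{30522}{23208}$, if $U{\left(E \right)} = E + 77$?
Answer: $\frac{85826607}{259156} \approx 331.18$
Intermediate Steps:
$U{\left(E \right)} = 77 + E$
$- \frac{22277}{U{\left(-144 \right)}} - \frac{30522}{23208} = - \frac{22277}{77 - 144} - \frac{30522}{23208} = - \frac{22277}{-67} - \frac{5087}{3868} = \left(-22277\right) \left(- \frac{1}{67}\right) - \frac{5087}{3868} = \frac{22277}{67} - \frac{5087}{3868} = \frac{85826607}{259156}$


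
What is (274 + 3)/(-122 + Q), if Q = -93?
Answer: -277/215 ≈ -1.2884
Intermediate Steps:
(274 + 3)/(-122 + Q) = (274 + 3)/(-122 - 93) = 277/(-215) = 277*(-1/215) = -277/215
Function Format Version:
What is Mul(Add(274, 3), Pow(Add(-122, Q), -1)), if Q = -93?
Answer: Rational(-277, 215) ≈ -1.2884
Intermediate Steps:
Mul(Add(274, 3), Pow(Add(-122, Q), -1)) = Mul(Add(274, 3), Pow(Add(-122, -93), -1)) = Mul(277, Pow(-215, -1)) = Mul(277, Rational(-1, 215)) = Rational(-277, 215)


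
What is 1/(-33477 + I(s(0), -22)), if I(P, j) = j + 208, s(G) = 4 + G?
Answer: -1/33291 ≈ -3.0038e-5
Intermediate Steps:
I(P, j) = 208 + j
1/(-33477 + I(s(0), -22)) = 1/(-33477 + (208 - 22)) = 1/(-33477 + 186) = 1/(-33291) = -1/33291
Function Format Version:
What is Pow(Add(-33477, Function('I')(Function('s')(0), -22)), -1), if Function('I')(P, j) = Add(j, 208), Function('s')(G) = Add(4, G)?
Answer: Rational(-1, 33291) ≈ -3.0038e-5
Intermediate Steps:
Function('I')(P, j) = Add(208, j)
Pow(Add(-33477, Function('I')(Function('s')(0), -22)), -1) = Pow(Add(-33477, Add(208, -22)), -1) = Pow(Add(-33477, 186), -1) = Pow(-33291, -1) = Rational(-1, 33291)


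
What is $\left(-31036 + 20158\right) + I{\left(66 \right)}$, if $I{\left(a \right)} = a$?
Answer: $-10812$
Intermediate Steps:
$\left(-31036 + 20158\right) + I{\left(66 \right)} = \left(-31036 + 20158\right) + 66 = -10878 + 66 = -10812$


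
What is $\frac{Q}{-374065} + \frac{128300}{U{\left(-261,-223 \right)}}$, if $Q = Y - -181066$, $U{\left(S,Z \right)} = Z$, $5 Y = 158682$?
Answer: $- \frac{240199972176}{417082475} \approx -575.91$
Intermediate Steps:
$Y = \frac{158682}{5}$ ($Y = \frac{1}{5} \cdot 158682 = \frac{158682}{5} \approx 31736.0$)
$Q = \frac{1064012}{5}$ ($Q = \frac{158682}{5} - -181066 = \frac{158682}{5} + 181066 = \frac{1064012}{5} \approx 2.128 \cdot 10^{5}$)
$\frac{Q}{-374065} + \frac{128300}{U{\left(-261,-223 \right)}} = \frac{1064012}{5 \left(-374065\right)} + \frac{128300}{-223} = \frac{1064012}{5} \left(- \frac{1}{374065}\right) + 128300 \left(- \frac{1}{223}\right) = - \frac{1064012}{1870325} - \frac{128300}{223} = - \frac{240199972176}{417082475}$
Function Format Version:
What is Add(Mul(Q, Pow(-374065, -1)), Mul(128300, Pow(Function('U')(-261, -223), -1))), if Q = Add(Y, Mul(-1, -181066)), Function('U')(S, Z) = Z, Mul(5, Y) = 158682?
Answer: Rational(-240199972176, 417082475) ≈ -575.91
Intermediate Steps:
Y = Rational(158682, 5) (Y = Mul(Rational(1, 5), 158682) = Rational(158682, 5) ≈ 31736.)
Q = Rational(1064012, 5) (Q = Add(Rational(158682, 5), Mul(-1, -181066)) = Add(Rational(158682, 5), 181066) = Rational(1064012, 5) ≈ 2.1280e+5)
Add(Mul(Q, Pow(-374065, -1)), Mul(128300, Pow(Function('U')(-261, -223), -1))) = Add(Mul(Rational(1064012, 5), Pow(-374065, -1)), Mul(128300, Pow(-223, -1))) = Add(Mul(Rational(1064012, 5), Rational(-1, 374065)), Mul(128300, Rational(-1, 223))) = Add(Rational(-1064012, 1870325), Rational(-128300, 223)) = Rational(-240199972176, 417082475)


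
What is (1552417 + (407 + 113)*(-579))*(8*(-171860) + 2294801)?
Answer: 1151131184377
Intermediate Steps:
(1552417 + (407 + 113)*(-579))*(8*(-171860) + 2294801) = (1552417 + 520*(-579))*(-1374880 + 2294801) = (1552417 - 301080)*919921 = 1251337*919921 = 1151131184377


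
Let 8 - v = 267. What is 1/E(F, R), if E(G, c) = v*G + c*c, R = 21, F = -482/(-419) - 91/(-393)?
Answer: 164667/13681402 ≈ 0.012036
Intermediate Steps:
v = -259 (v = 8 - 1*267 = 8 - 267 = -259)
F = 227555/164667 (F = -482*(-1/419) - 91*(-1/393) = 482/419 + 91/393 = 227555/164667 ≈ 1.3819)
E(G, c) = c**2 - 259*G (E(G, c) = -259*G + c*c = -259*G + c**2 = c**2 - 259*G)
1/E(F, R) = 1/(21**2 - 259*227555/164667) = 1/(441 - 58936745/164667) = 1/(13681402/164667) = 164667/13681402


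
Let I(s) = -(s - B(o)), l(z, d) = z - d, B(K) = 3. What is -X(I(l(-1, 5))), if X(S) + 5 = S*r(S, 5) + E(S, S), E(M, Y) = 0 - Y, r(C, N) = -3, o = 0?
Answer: 41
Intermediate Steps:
I(s) = 3 - s (I(s) = -(s - 1*3) = -(s - 3) = -(-3 + s) = 3 - s)
E(M, Y) = -Y
X(S) = -5 - 4*S (X(S) = -5 + (S*(-3) - S) = -5 + (-3*S - S) = -5 - 4*S)
-X(I(l(-1, 5))) = -(-5 - 4*(3 - (-1 - 1*5))) = -(-5 - 4*(3 - (-1 - 5))) = -(-5 - 4*(3 - 1*(-6))) = -(-5 - 4*(3 + 6)) = -(-5 - 4*9) = -(-5 - 36) = -1*(-41) = 41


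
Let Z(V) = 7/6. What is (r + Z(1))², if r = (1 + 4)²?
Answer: 24649/36 ≈ 684.69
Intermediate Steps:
Z(V) = 7/6 (Z(V) = 7*(⅙) = 7/6)
r = 25 (r = 5² = 25)
(r + Z(1))² = (25 + 7/6)² = (157/6)² = 24649/36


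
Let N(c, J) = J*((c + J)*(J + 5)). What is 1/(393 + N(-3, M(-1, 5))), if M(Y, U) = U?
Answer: 1/493 ≈ 0.0020284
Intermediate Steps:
N(c, J) = J*(5 + J)*(J + c) (N(c, J) = J*((J + c)*(5 + J)) = J*((5 + J)*(J + c)) = J*(5 + J)*(J + c))
1/(393 + N(-3, M(-1, 5))) = 1/(393 + 5*(5² + 5*5 + 5*(-3) + 5*(-3))) = 1/(393 + 5*(25 + 25 - 15 - 15)) = 1/(393 + 5*20) = 1/(393 + 100) = 1/493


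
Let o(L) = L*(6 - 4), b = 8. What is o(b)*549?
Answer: 8784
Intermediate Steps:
o(L) = 2*L (o(L) = L*2 = 2*L)
o(b)*549 = (2*8)*549 = 16*549 = 8784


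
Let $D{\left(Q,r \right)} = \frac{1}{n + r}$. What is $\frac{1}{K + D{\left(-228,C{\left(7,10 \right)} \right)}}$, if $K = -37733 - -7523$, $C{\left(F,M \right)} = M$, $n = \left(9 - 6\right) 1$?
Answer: $- \frac{13}{392729} \approx -3.3102 \cdot 10^{-5}$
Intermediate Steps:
$n = 3$ ($n = 3 \cdot 1 = 3$)
$D{\left(Q,r \right)} = \frac{1}{3 + r}$
$K = -30210$ ($K = -37733 + 7523 = -30210$)
$\frac{1}{K + D{\left(-228,C{\left(7,10 \right)} \right)}} = \frac{1}{-30210 + \frac{1}{3 + 10}} = \frac{1}{-30210 + \frac{1}{13}} = \frac{1}{- \frac{392729}{13}} = - \frac{13}{392729}$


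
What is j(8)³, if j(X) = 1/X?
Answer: 1/512 ≈ 0.0019531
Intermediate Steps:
j(8)³ = (1/8)³ = (⅛)³ = 1/512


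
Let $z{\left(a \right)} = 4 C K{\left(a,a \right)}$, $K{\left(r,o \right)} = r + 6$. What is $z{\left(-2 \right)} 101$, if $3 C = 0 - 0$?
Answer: $0$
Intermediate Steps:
$K{\left(r,o \right)} = 6 + r$
$C = 0$ ($C = \frac{0 - 0}{3} = \frac{0 + 0}{3} = \frac{1}{3} \cdot 0 = 0$)
$z{\left(a \right)} = 0$ ($z{\left(a \right)} = 4 \cdot 0 \left(6 + a\right) = 0 \left(6 + a\right) = 0$)
$z{\left(-2 \right)} 101 = 0 \cdot 101 = 0$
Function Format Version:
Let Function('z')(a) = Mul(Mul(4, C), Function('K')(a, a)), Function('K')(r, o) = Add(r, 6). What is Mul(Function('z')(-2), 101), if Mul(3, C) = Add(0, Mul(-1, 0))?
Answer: 0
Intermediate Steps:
Function('K')(r, o) = Add(6, r)
C = 0 (C = Mul(Rational(1, 3), Add(0, Mul(-1, 0))) = Mul(Rational(1, 3), Add(0, 0)) = Mul(Rational(1, 3), 0) = 0)
Function('z')(a) = 0 (Function('z')(a) = Mul(Mul(4, 0), Add(6, a)) = Mul(0, Add(6, a)) = 0)
Mul(Function('z')(-2), 101) = Mul(0, 101) = 0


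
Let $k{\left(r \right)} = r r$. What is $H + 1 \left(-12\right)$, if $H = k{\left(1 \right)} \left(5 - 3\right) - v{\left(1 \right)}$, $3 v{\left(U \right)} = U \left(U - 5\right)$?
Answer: $- \frac{26}{3} \approx -8.6667$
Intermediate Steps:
$k{\left(r \right)} = r^{2}$
$v{\left(U \right)} = \frac{U \left(-5 + U\right)}{3}$ ($v{\left(U \right)} = \frac{U \left(U - 5\right)}{3} = \frac{U \left(-5 + U\right)}{3}$)
$H = \frac{10}{3}$ ($H = 1^{2} \left(5 - 3\right) - \frac{1}{3} \cdot 1 \left(-5 + 1\right) = 1 \left(5 - 3\right) - \frac{1}{3} \cdot 1 \left(-4\right) = 1 \cdot 2 - - \frac{4}{3} = 2 + \frac{4}{3} = \frac{10}{3} \approx 3.3333$)
$H + 1 \left(-12\right) = \frac{10}{3} + 1 \left(-12\right) = \frac{10}{3} - 12 = - \frac{26}{3}$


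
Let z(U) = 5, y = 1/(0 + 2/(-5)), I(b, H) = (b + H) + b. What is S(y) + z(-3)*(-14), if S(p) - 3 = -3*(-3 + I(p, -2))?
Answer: -37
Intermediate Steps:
I(b, H) = H + 2*b (I(b, H) = (H + b) + b = H + 2*b)
y = -5/2 (y = 1/(0 + 2*(-1/5)) = 1/(0 - 2/5) = 1/(-2/5) = -5/2 ≈ -2.5000)
S(p) = 18 - 6*p (S(p) = 3 - 3*(-3 + (-2 + 2*p)) = 3 - 3*(-5 + 2*p) = 3 + (15 - 6*p) = 18 - 6*p)
S(y) + z(-3)*(-14) = (18 - 6*(-5/2)) + 5*(-14) = (18 + 15) - 70 = 33 - 70 = -37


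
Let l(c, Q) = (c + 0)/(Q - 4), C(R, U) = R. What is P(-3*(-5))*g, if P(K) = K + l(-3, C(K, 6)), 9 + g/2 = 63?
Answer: 17496/11 ≈ 1590.5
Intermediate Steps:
g = 108 (g = -18 + 2*63 = -18 + 126 = 108)
l(c, Q) = c/(-4 + Q)
P(K) = K - 3/(-4 + K)
P(-3*(-5))*g = ((-3 + (-3*(-5))*(-4 - 3*(-5)))/(-4 - 3*(-5)))*108 = ((-3 + 15*(-4 + 15))/(-4 + 15))*108 = ((-3 + 15*11)/11)*108 = ((-3 + 165)/11)*108 = ((1/11)*162)*108 = (162/11)*108 = 17496/11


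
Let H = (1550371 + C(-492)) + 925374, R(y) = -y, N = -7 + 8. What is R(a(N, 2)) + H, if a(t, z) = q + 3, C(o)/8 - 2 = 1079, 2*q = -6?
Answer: 2484393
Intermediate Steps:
q = -3 (q = (1/2)*(-6) = -3)
N = 1
C(o) = 8648 (C(o) = 16 + 8*1079 = 16 + 8632 = 8648)
a(t, z) = 0 (a(t, z) = -3 + 3 = 0)
H = 2484393 (H = (1550371 + 8648) + 925374 = 1559019 + 925374 = 2484393)
R(a(N, 2)) + H = -1*0 + 2484393 = 0 + 2484393 = 2484393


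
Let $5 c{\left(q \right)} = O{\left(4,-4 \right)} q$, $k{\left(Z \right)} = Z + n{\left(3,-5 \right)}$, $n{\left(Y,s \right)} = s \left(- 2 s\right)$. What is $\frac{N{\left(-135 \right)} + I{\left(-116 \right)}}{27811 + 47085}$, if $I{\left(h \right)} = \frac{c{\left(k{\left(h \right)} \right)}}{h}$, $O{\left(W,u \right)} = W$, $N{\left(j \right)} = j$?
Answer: $- \frac{19409}{10859920} \approx -0.0017872$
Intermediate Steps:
$n{\left(Y,s \right)} = - 2 s^{2}$
$k{\left(Z \right)} = -50 + Z$ ($k{\left(Z \right)} = Z - 2 \left(-5\right)^{2} = Z - 50 = -50 + Z$)
$c{\left(q \right)} = \frac{4 q}{5}$
$I{\left(h \right)} = \frac{-40 + \frac{4 h}{5}}{h}$ ($I{\left(h \right)} = \frac{\frac{4}{5} \left(-50 + h\right)}{h} = \frac{-40 + \frac{4 h}{5}}{h}$)
$\frac{N{\left(-135 \right)} + I{\left(-116 \right)}}{27811 + 47085} = \frac{-135 + \left(\frac{4}{5} - \frac{40}{-116}\right)}{27811 + 47085} = \frac{-135 + \left(\frac{4}{5} - - \frac{10}{29}\right)}{74896} = \left(-135 + \left(\frac{4}{5} + \frac{10}{29}\right)\right) \frac{1}{74896} = \left(-135 + \frac{166}{145}\right) \frac{1}{74896} = \left(- \frac{19409}{145}\right) \frac{1}{74896} = - \frac{19409}{10859920}$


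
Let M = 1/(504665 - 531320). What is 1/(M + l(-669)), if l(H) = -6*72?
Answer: -26655/11514961 ≈ -0.0023148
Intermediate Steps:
l(H) = -432
M = -1/26655 (M = 1/(-26655) = -1/26655 ≈ -3.7516e-5)
1/(M + l(-669)) = 1/(-1/26655 - 432) = 1/(-11514961/26655) = -26655/11514961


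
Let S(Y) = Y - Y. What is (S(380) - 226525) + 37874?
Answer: -188651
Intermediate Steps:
S(Y) = 0
(S(380) - 226525) + 37874 = (0 - 226525) + 37874 = -226525 + 37874 = -188651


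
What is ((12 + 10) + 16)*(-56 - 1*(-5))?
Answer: -1938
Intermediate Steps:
((12 + 10) + 16)*(-56 - 1*(-5)) = (22 + 16)*(-56 + 5) = 38*(-51) = -1938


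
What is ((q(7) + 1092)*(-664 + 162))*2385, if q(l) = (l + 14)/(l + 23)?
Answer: -1308256929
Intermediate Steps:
q(l) = (14 + l)/(23 + l)
((q(7) + 1092)*(-664 + 162))*2385 = (((14 + 7)/(23 + 7) + 1092)*(-664 + 162))*2385 = ((21/30 + 1092)*(-502))*2385 = (((1/30)*21 + 1092)*(-502))*2385 = ((7/10 + 1092)*(-502))*2385 = ((10927/10)*(-502))*2385 = -2742677/5*2385 = -1308256929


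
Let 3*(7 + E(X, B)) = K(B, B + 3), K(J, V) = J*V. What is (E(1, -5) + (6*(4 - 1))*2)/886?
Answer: 97/2658 ≈ 0.036494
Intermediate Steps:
E(X, B) = -7 + B*(3 + B)/3 (E(X, B) = -7 + (B*(B + 3))/3 = -7 + (B*(3 + B))/3 = -7 + B*(3 + B)/3)
(E(1, -5) + (6*(4 - 1))*2)/886 = ((-7 + (⅓)*(-5)*(3 - 5)) + (6*(4 - 1))*2)/886 = ((-7 + (⅓)*(-5)*(-2)) + (6*3)*2)*(1/886) = ((-7 + 10/3) + 18*2)*(1/886) = (-11/3 + 36)*(1/886) = (97/3)*(1/886) = 97/2658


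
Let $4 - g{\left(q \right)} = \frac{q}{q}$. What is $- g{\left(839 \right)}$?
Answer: $-3$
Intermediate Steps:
$g{\left(q \right)} = 3$ ($g{\left(q \right)} = 4 - \frac{q}{q} = 4 - 1 = 3$)
$- g{\left(839 \right)} = \left(-1\right) 3 = -3$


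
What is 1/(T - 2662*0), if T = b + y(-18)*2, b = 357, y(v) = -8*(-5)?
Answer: 1/437 ≈ 0.0022883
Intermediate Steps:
y(v) = 40
T = 437 (T = 357 + 40*2 = 357 + 80 = 437)
1/(T - 2662*0) = 1/(437 - 2662*0) = 1/(437 + 0) = 1/437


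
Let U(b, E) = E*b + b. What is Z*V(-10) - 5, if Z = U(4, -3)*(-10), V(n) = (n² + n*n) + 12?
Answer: 16955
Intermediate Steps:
V(n) = 12 + 2*n² (V(n) = (n² + n²) + 12 = 2*n² + 12 = 12 + 2*n²)
U(b, E) = b + E*b
Z = 80 (Z = (4*(1 - 3))*(-10) = (4*(-2))*(-10) = -8*(-10) = 80)
Z*V(-10) - 5 = 80*(12 + 2*(-10)²) - 5 = 80*(12 + 2*100) - 5 = 80*(12 + 200) - 5 = 80*212 - 5 = 16960 - 5 = 16955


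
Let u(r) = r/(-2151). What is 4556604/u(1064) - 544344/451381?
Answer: -158003605514955/17152478 ≈ -9.2117e+6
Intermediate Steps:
u(r) = -r/2151 (u(r) = r*(-1/2151) = -r/2151)
4556604/u(1064) - 544344/451381 = 4556604/((-1/2151*1064)) - 544344/451381 = 4556604/(-1064/2151) - 544344*1/451381 = 4556604*(-2151/1064) - 544344/451381 = -2450313801/266 - 544344/451381 = -158003605514955/17152478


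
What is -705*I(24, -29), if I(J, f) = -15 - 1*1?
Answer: 11280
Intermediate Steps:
I(J, f) = -16 (I(J, f) = -15 - 1 = -16)
-705*I(24, -29) = -705*(-16) = 11280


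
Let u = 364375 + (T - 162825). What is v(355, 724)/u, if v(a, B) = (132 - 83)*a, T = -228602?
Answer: -17395/27052 ≈ -0.64302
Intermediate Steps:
v(a, B) = 49*a
u = -27052 (u = 364375 + (-228602 - 162825) = 364375 - 391427 = -27052)
v(355, 724)/u = (49*355)/(-27052) = 17395*(-1/27052) = -17395/27052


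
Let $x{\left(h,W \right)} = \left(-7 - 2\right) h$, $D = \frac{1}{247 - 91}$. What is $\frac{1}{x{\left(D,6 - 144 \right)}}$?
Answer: $- \frac{52}{3} \approx -17.333$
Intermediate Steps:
$D = \frac{1}{156} \approx 0.0064103$
$x{\left(h,W \right)} = - 9 h$
$\frac{1}{x{\left(D,6 - 144 \right)}} = \frac{1}{\left(-9\right) \frac{1}{156}} = \frac{1}{- \frac{3}{52}} = - \frac{52}{3}$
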